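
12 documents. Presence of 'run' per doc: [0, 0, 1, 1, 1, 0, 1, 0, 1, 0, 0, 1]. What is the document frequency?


Checking each document for 'run':
Doc 1: absent
Doc 2: absent
Doc 3: present
Doc 4: present
Doc 5: present
Doc 6: absent
Doc 7: present
Doc 8: absent
Doc 9: present
Doc 10: absent
Doc 11: absent
Doc 12: present
df = sum of presences = 0 + 0 + 1 + 1 + 1 + 0 + 1 + 0 + 1 + 0 + 0 + 1 = 6

6


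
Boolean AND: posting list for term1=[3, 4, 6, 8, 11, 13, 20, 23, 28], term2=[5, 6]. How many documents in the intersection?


Boolean AND: find intersection of posting lists
term1 docs: [3, 4, 6, 8, 11, 13, 20, 23, 28]
term2 docs: [5, 6]
Intersection: [6]
|intersection| = 1

1


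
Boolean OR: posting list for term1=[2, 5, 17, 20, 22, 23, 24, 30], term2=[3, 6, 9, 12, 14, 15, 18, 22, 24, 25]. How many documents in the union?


Boolean OR: find union of posting lists
term1 docs: [2, 5, 17, 20, 22, 23, 24, 30]
term2 docs: [3, 6, 9, 12, 14, 15, 18, 22, 24, 25]
Union: [2, 3, 5, 6, 9, 12, 14, 15, 17, 18, 20, 22, 23, 24, 25, 30]
|union| = 16

16


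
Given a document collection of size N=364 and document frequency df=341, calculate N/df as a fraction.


IDF ratio = N / df
= 364 / 341
= 364/341

364/341


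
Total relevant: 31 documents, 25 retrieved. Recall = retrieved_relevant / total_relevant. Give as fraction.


Recall = retrieved_relevant / total_relevant
= 25 / 31
= 25 / (25 + 6)
= 25/31

25/31


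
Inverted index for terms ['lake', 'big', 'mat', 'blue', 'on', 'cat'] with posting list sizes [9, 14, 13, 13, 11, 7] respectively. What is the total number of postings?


Summing posting list sizes:
'lake': 9 postings
'big': 14 postings
'mat': 13 postings
'blue': 13 postings
'on': 11 postings
'cat': 7 postings
Total = 9 + 14 + 13 + 13 + 11 + 7 = 67

67


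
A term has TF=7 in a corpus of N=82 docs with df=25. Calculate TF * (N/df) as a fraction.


TF * (N/df)
= 7 * (82/25)
= 7 * 82/25
= 574/25

574/25


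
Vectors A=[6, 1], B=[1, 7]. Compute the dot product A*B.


Dot product = sum of element-wise products
A[0]*B[0] = 6*1 = 6
A[1]*B[1] = 1*7 = 7
Sum = 6 + 7 = 13

13


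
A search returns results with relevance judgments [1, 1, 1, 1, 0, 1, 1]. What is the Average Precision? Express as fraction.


Computing P@k for each relevant position:
Position 1: relevant, P@1 = 1/1 = 1
Position 2: relevant, P@2 = 2/2 = 1
Position 3: relevant, P@3 = 3/3 = 1
Position 4: relevant, P@4 = 4/4 = 1
Position 5: not relevant
Position 6: relevant, P@6 = 5/6 = 5/6
Position 7: relevant, P@7 = 6/7 = 6/7
Sum of P@k = 1 + 1 + 1 + 1 + 5/6 + 6/7 = 239/42
AP = 239/42 / 6 = 239/252

239/252


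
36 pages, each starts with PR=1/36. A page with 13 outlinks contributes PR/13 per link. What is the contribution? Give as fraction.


Initial PR = 1/36 = 1/36
Outlinks = 13
Contribution per link = PR / outlinks
= 1/36 / 13
= 1/468

1/468


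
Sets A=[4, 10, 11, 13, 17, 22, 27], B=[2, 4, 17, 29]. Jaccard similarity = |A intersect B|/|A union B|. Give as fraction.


A intersect B = [4, 17]
|A intersect B| = 2
A union B = [2, 4, 10, 11, 13, 17, 22, 27, 29]
|A union B| = 9
Jaccard = 2/9 = 2/9

2/9


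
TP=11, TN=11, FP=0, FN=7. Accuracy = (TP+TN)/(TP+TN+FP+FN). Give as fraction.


Accuracy = (TP + TN) / (TP + TN + FP + FN)
TP + TN = 11 + 11 = 22
Total = 11 + 11 + 0 + 7 = 29
Accuracy = 22 / 29 = 22/29

22/29


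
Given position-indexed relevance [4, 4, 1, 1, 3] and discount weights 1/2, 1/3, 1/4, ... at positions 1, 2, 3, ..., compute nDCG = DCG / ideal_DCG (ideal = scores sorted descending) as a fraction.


Position discount weights w_i = 1/(i+1) for i=1..5:
Weights = [1/2, 1/3, 1/4, 1/5, 1/6]
Actual relevance: [4, 4, 1, 1, 3]
DCG = 4/2 + 4/3 + 1/4 + 1/5 + 3/6 = 257/60
Ideal relevance (sorted desc): [4, 4, 3, 1, 1]
Ideal DCG = 4/2 + 4/3 + 3/4 + 1/5 + 1/6 = 89/20
nDCG = DCG / ideal_DCG = 257/60 / 89/20 = 257/267

257/267


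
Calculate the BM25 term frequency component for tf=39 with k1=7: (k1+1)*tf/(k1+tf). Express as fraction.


BM25 TF component = (k1+1)*tf / (k1+tf)
k1 = 7, tf = 39
Numerator = (7+1)*39 = 312
Denominator = 7 + 39 = 46
= 312/46 = 156/23

156/23


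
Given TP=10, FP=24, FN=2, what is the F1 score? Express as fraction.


F1 = 2 * P * R / (P + R)
P = TP/(TP+FP) = 10/34 = 5/17
R = TP/(TP+FN) = 10/12 = 5/6
2 * P * R = 2 * 5/17 * 5/6 = 25/51
P + R = 5/17 + 5/6 = 115/102
F1 = 25/51 / 115/102 = 10/23

10/23


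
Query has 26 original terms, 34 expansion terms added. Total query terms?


Original terms: 26
Expansion terms: 34
Total = 26 + 34 = 60

60


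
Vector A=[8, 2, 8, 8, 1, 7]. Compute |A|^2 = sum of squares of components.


|A|^2 = sum of squared components
A[0]^2 = 8^2 = 64
A[1]^2 = 2^2 = 4
A[2]^2 = 8^2 = 64
A[3]^2 = 8^2 = 64
A[4]^2 = 1^2 = 1
A[5]^2 = 7^2 = 49
Sum = 64 + 4 + 64 + 64 + 1 + 49 = 246

246


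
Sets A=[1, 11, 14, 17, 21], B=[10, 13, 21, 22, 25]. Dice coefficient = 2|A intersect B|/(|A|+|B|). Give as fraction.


A intersect B = [21]
|A intersect B| = 1
|A| = 5, |B| = 5
Dice = 2*1 / (5+5)
= 2 / 10 = 1/5

1/5


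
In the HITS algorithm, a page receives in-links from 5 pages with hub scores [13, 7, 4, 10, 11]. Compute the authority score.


Authority = sum of hub scores of in-linkers
In-link 1: hub score = 13
In-link 2: hub score = 7
In-link 3: hub score = 4
In-link 4: hub score = 10
In-link 5: hub score = 11
Authority = 13 + 7 + 4 + 10 + 11 = 45

45


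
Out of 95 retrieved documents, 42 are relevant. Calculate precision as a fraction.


Precision = relevant_retrieved / total_retrieved
= 42 / 95
= 42 / (42 + 53)
= 42/95

42/95


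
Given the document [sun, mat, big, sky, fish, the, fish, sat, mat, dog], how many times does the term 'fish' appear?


Document has 10 words
Scanning for 'fish':
Found at positions: [4, 6]
Count = 2

2


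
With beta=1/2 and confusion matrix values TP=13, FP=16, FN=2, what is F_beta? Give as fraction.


P = TP/(TP+FP) = 13/29 = 13/29
R = TP/(TP+FN) = 13/15 = 13/15
beta^2 = 1/2^2 = 1/4
(1 + beta^2) = 5/4
Numerator = (1+beta^2)*P*R = 169/348
Denominator = beta^2*P + R = 13/116 + 13/15 = 1703/1740
F_beta = 65/131

65/131


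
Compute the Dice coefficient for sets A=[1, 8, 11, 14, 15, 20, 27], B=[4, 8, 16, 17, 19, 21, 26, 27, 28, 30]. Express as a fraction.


A intersect B = [8, 27]
|A intersect B| = 2
|A| = 7, |B| = 10
Dice = 2*2 / (7+10)
= 4 / 17 = 4/17

4/17


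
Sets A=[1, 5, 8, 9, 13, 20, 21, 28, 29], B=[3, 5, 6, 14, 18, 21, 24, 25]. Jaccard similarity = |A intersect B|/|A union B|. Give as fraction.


A intersect B = [5, 21]
|A intersect B| = 2
A union B = [1, 3, 5, 6, 8, 9, 13, 14, 18, 20, 21, 24, 25, 28, 29]
|A union B| = 15
Jaccard = 2/15 = 2/15

2/15


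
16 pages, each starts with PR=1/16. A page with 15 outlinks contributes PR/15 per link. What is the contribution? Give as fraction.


Initial PR = 1/16 = 1/16
Outlinks = 15
Contribution per link = PR / outlinks
= 1/16 / 15
= 1/240

1/240


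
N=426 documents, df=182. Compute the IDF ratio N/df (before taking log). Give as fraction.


IDF ratio = N / df
= 426 / 182
= 213/91

213/91


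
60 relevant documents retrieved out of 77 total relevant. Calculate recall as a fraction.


Recall = retrieved_relevant / total_relevant
= 60 / 77
= 60 / (60 + 17)
= 60/77

60/77


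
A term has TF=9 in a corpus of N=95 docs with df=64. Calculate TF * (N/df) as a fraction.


TF * (N/df)
= 9 * (95/64)
= 9 * 95/64
= 855/64

855/64


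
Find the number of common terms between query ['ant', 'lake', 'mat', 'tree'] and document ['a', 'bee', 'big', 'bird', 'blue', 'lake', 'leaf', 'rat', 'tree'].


Query terms: ['ant', 'lake', 'mat', 'tree']
Document terms: ['a', 'bee', 'big', 'bird', 'blue', 'lake', 'leaf', 'rat', 'tree']
Common terms: ['lake', 'tree']
Overlap count = 2

2


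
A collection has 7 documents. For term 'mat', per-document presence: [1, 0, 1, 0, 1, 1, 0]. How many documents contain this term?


Checking each document for 'mat':
Doc 1: present
Doc 2: absent
Doc 3: present
Doc 4: absent
Doc 5: present
Doc 6: present
Doc 7: absent
df = sum of presences = 1 + 0 + 1 + 0 + 1 + 1 + 0 = 4

4


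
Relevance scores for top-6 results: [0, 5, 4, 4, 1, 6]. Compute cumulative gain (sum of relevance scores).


Cumulative Gain = sum of relevance scores
Position 1: rel=0, running sum=0
Position 2: rel=5, running sum=5
Position 3: rel=4, running sum=9
Position 4: rel=4, running sum=13
Position 5: rel=1, running sum=14
Position 6: rel=6, running sum=20
CG = 20

20


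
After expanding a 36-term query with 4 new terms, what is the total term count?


Original terms: 36
Expansion terms: 4
Total = 36 + 4 = 40

40


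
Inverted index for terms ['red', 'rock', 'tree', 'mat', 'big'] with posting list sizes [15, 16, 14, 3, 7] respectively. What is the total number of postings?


Summing posting list sizes:
'red': 15 postings
'rock': 16 postings
'tree': 14 postings
'mat': 3 postings
'big': 7 postings
Total = 15 + 16 + 14 + 3 + 7 = 55

55


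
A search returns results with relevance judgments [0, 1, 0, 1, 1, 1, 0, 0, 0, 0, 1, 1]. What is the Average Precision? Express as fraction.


Computing P@k for each relevant position:
Position 1: not relevant
Position 2: relevant, P@2 = 1/2 = 1/2
Position 3: not relevant
Position 4: relevant, P@4 = 2/4 = 1/2
Position 5: relevant, P@5 = 3/5 = 3/5
Position 6: relevant, P@6 = 4/6 = 2/3
Position 7: not relevant
Position 8: not relevant
Position 9: not relevant
Position 10: not relevant
Position 11: relevant, P@11 = 5/11 = 5/11
Position 12: relevant, P@12 = 6/12 = 1/2
Sum of P@k = 1/2 + 1/2 + 3/5 + 2/3 + 5/11 + 1/2 = 1063/330
AP = 1063/330 / 6 = 1063/1980

1063/1980


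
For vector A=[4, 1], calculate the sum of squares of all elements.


|A|^2 = sum of squared components
A[0]^2 = 4^2 = 16
A[1]^2 = 1^2 = 1
Sum = 16 + 1 = 17

17


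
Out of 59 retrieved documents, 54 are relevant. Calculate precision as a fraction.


Precision = relevant_retrieved / total_retrieved
= 54 / 59
= 54 / (54 + 5)
= 54/59

54/59


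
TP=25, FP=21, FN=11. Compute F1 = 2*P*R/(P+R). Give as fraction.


F1 = 2 * P * R / (P + R)
P = TP/(TP+FP) = 25/46 = 25/46
R = TP/(TP+FN) = 25/36 = 25/36
2 * P * R = 2 * 25/46 * 25/36 = 625/828
P + R = 25/46 + 25/36 = 1025/828
F1 = 625/828 / 1025/828 = 25/41

25/41


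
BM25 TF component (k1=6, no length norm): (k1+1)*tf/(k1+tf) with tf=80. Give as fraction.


BM25 TF component = (k1+1)*tf / (k1+tf)
k1 = 6, tf = 80
Numerator = (6+1)*80 = 560
Denominator = 6 + 80 = 86
= 560/86 = 280/43

280/43


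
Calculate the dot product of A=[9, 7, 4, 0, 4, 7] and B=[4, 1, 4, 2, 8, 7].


Dot product = sum of element-wise products
A[0]*B[0] = 9*4 = 36
A[1]*B[1] = 7*1 = 7
A[2]*B[2] = 4*4 = 16
A[3]*B[3] = 0*2 = 0
A[4]*B[4] = 4*8 = 32
A[5]*B[5] = 7*7 = 49
Sum = 36 + 7 + 16 + 0 + 32 + 49 = 140

140


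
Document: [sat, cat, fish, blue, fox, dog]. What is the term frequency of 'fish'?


Document has 6 words
Scanning for 'fish':
Found at positions: [2]
Count = 1

1


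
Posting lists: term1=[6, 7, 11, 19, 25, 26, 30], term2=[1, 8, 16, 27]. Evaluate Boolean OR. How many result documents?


Boolean OR: find union of posting lists
term1 docs: [6, 7, 11, 19, 25, 26, 30]
term2 docs: [1, 8, 16, 27]
Union: [1, 6, 7, 8, 11, 16, 19, 25, 26, 27, 30]
|union| = 11

11


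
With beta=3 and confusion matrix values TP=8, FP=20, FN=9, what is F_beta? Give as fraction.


P = TP/(TP+FP) = 8/28 = 2/7
R = TP/(TP+FN) = 8/17 = 8/17
beta^2 = 3^2 = 9
(1 + beta^2) = 10
Numerator = (1+beta^2)*P*R = 160/119
Denominator = beta^2*P + R = 18/7 + 8/17 = 362/119
F_beta = 80/181

80/181


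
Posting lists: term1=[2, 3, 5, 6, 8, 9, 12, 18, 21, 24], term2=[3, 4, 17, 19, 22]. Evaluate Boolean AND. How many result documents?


Boolean AND: find intersection of posting lists
term1 docs: [2, 3, 5, 6, 8, 9, 12, 18, 21, 24]
term2 docs: [3, 4, 17, 19, 22]
Intersection: [3]
|intersection| = 1

1


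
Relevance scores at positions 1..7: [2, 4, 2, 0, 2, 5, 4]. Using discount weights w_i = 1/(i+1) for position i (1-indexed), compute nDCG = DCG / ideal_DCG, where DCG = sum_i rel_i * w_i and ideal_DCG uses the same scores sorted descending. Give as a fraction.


Position discount weights w_i = 1/(i+1) for i=1..7:
Weights = [1/2, 1/3, 1/4, 1/5, 1/6, 1/7, 1/8]
Actual relevance: [2, 4, 2, 0, 2, 5, 4]
DCG = 2/2 + 4/3 + 2/4 + 0/5 + 2/6 + 5/7 + 4/8 = 92/21
Ideal relevance (sorted desc): [5, 4, 4, 2, 2, 2, 0]
Ideal DCG = 5/2 + 4/3 + 4/4 + 2/5 + 2/6 + 2/7 + 0/8 = 1229/210
nDCG = DCG / ideal_DCG = 92/21 / 1229/210 = 920/1229

920/1229


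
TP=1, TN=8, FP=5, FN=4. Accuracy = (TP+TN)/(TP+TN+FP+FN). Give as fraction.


Accuracy = (TP + TN) / (TP + TN + FP + FN)
TP + TN = 1 + 8 = 9
Total = 1 + 8 + 5 + 4 = 18
Accuracy = 9 / 18 = 1/2

1/2


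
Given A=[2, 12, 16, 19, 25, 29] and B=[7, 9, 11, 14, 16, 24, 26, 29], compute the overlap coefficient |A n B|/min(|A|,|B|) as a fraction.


A intersect B = [16, 29]
|A intersect B| = 2
min(|A|, |B|) = min(6, 8) = 6
Overlap = 2 / 6 = 1/3

1/3


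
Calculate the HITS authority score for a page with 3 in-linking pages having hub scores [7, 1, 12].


Authority = sum of hub scores of in-linkers
In-link 1: hub score = 7
In-link 2: hub score = 1
In-link 3: hub score = 12
Authority = 7 + 1 + 12 = 20

20


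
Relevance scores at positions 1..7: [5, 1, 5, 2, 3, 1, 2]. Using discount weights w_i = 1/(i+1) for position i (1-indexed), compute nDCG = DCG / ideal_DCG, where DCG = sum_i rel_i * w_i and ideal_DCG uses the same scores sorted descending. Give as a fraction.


Position discount weights w_i = 1/(i+1) for i=1..7:
Weights = [1/2, 1/3, 1/4, 1/5, 1/6, 1/7, 1/8]
Actual relevance: [5, 1, 5, 2, 3, 1, 2]
DCG = 5/2 + 1/3 + 5/4 + 2/5 + 3/6 + 1/7 + 2/8 = 1129/210
Ideal relevance (sorted desc): [5, 5, 3, 2, 2, 1, 1]
Ideal DCG = 5/2 + 5/3 + 3/4 + 2/5 + 2/6 + 1/7 + 1/8 = 1657/280
nDCG = DCG / ideal_DCG = 1129/210 / 1657/280 = 4516/4971

4516/4971


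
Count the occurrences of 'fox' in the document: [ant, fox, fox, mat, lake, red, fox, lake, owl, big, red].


Document has 11 words
Scanning for 'fox':
Found at positions: [1, 2, 6]
Count = 3

3


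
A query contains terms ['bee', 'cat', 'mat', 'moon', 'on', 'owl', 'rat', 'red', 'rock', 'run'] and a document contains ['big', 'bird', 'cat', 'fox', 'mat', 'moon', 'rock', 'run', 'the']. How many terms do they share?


Query terms: ['bee', 'cat', 'mat', 'moon', 'on', 'owl', 'rat', 'red', 'rock', 'run']
Document terms: ['big', 'bird', 'cat', 'fox', 'mat', 'moon', 'rock', 'run', 'the']
Common terms: ['cat', 'mat', 'moon', 'rock', 'run']
Overlap count = 5

5


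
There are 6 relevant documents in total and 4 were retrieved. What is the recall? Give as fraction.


Recall = retrieved_relevant / total_relevant
= 4 / 6
= 4 / (4 + 2)
= 2/3

2/3


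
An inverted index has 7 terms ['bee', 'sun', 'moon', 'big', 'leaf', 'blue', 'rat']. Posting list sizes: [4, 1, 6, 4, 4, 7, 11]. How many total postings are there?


Summing posting list sizes:
'bee': 4 postings
'sun': 1 postings
'moon': 6 postings
'big': 4 postings
'leaf': 4 postings
'blue': 7 postings
'rat': 11 postings
Total = 4 + 1 + 6 + 4 + 4 + 7 + 11 = 37

37


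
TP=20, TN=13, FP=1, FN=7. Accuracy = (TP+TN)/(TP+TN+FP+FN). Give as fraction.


Accuracy = (TP + TN) / (TP + TN + FP + FN)
TP + TN = 20 + 13 = 33
Total = 20 + 13 + 1 + 7 = 41
Accuracy = 33 / 41 = 33/41

33/41


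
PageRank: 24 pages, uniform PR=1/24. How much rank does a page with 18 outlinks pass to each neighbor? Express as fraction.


Initial PR = 1/24 = 1/24
Outlinks = 18
Contribution per link = PR / outlinks
= 1/24 / 18
= 1/432

1/432


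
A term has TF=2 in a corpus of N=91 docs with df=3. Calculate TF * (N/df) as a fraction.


TF * (N/df)
= 2 * (91/3)
= 2 * 91/3
= 182/3

182/3


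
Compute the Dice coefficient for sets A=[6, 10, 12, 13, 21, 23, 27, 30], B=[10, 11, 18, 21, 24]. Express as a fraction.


A intersect B = [10, 21]
|A intersect B| = 2
|A| = 8, |B| = 5
Dice = 2*2 / (8+5)
= 4 / 13 = 4/13

4/13


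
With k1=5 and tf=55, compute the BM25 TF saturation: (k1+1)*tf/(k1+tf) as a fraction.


BM25 TF component = (k1+1)*tf / (k1+tf)
k1 = 5, tf = 55
Numerator = (5+1)*55 = 330
Denominator = 5 + 55 = 60
= 330/60 = 11/2

11/2


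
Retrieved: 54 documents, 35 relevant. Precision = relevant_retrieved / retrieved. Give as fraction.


Precision = relevant_retrieved / total_retrieved
= 35 / 54
= 35 / (35 + 19)
= 35/54

35/54


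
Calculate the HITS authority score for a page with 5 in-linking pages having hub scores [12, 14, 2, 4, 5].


Authority = sum of hub scores of in-linkers
In-link 1: hub score = 12
In-link 2: hub score = 14
In-link 3: hub score = 2
In-link 4: hub score = 4
In-link 5: hub score = 5
Authority = 12 + 14 + 2 + 4 + 5 = 37

37


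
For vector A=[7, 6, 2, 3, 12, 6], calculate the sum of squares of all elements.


|A|^2 = sum of squared components
A[0]^2 = 7^2 = 49
A[1]^2 = 6^2 = 36
A[2]^2 = 2^2 = 4
A[3]^2 = 3^2 = 9
A[4]^2 = 12^2 = 144
A[5]^2 = 6^2 = 36
Sum = 49 + 36 + 4 + 9 + 144 + 36 = 278

278


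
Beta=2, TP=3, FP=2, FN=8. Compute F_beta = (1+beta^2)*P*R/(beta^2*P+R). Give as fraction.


P = TP/(TP+FP) = 3/5 = 3/5
R = TP/(TP+FN) = 3/11 = 3/11
beta^2 = 2^2 = 4
(1 + beta^2) = 5
Numerator = (1+beta^2)*P*R = 9/11
Denominator = beta^2*P + R = 12/5 + 3/11 = 147/55
F_beta = 15/49

15/49


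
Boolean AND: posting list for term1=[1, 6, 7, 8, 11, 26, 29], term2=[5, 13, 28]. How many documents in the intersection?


Boolean AND: find intersection of posting lists
term1 docs: [1, 6, 7, 8, 11, 26, 29]
term2 docs: [5, 13, 28]
Intersection: []
|intersection| = 0

0


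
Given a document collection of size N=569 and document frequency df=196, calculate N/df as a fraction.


IDF ratio = N / df
= 569 / 196
= 569/196

569/196


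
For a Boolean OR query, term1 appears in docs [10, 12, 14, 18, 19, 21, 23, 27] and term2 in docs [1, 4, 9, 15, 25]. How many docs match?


Boolean OR: find union of posting lists
term1 docs: [10, 12, 14, 18, 19, 21, 23, 27]
term2 docs: [1, 4, 9, 15, 25]
Union: [1, 4, 9, 10, 12, 14, 15, 18, 19, 21, 23, 25, 27]
|union| = 13

13


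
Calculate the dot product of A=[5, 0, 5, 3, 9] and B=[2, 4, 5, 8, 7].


Dot product = sum of element-wise products
A[0]*B[0] = 5*2 = 10
A[1]*B[1] = 0*4 = 0
A[2]*B[2] = 5*5 = 25
A[3]*B[3] = 3*8 = 24
A[4]*B[4] = 9*7 = 63
Sum = 10 + 0 + 25 + 24 + 63 = 122

122


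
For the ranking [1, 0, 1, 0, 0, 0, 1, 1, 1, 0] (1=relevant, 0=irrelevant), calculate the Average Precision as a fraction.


Computing P@k for each relevant position:
Position 1: relevant, P@1 = 1/1 = 1
Position 2: not relevant
Position 3: relevant, P@3 = 2/3 = 2/3
Position 4: not relevant
Position 5: not relevant
Position 6: not relevant
Position 7: relevant, P@7 = 3/7 = 3/7
Position 8: relevant, P@8 = 4/8 = 1/2
Position 9: relevant, P@9 = 5/9 = 5/9
Position 10: not relevant
Sum of P@k = 1 + 2/3 + 3/7 + 1/2 + 5/9 = 397/126
AP = 397/126 / 5 = 397/630

397/630


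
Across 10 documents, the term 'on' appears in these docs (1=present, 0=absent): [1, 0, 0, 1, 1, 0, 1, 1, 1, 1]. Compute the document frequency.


Checking each document for 'on':
Doc 1: present
Doc 2: absent
Doc 3: absent
Doc 4: present
Doc 5: present
Doc 6: absent
Doc 7: present
Doc 8: present
Doc 9: present
Doc 10: present
df = sum of presences = 1 + 0 + 0 + 1 + 1 + 0 + 1 + 1 + 1 + 1 = 7

7


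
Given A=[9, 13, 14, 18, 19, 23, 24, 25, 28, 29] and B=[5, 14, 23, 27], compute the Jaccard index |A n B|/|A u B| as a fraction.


A intersect B = [14, 23]
|A intersect B| = 2
A union B = [5, 9, 13, 14, 18, 19, 23, 24, 25, 27, 28, 29]
|A union B| = 12
Jaccard = 2/12 = 1/6

1/6


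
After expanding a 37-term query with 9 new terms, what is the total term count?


Original terms: 37
Expansion terms: 9
Total = 37 + 9 = 46

46


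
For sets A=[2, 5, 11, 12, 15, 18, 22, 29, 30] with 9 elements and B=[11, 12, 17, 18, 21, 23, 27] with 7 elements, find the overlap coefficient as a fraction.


A intersect B = [11, 12, 18]
|A intersect B| = 3
min(|A|, |B|) = min(9, 7) = 7
Overlap = 3 / 7 = 3/7

3/7


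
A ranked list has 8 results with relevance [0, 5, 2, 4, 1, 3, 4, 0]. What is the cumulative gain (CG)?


Cumulative Gain = sum of relevance scores
Position 1: rel=0, running sum=0
Position 2: rel=5, running sum=5
Position 3: rel=2, running sum=7
Position 4: rel=4, running sum=11
Position 5: rel=1, running sum=12
Position 6: rel=3, running sum=15
Position 7: rel=4, running sum=19
Position 8: rel=0, running sum=19
CG = 19

19


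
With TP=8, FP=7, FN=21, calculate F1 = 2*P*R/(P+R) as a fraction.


F1 = 2 * P * R / (P + R)
P = TP/(TP+FP) = 8/15 = 8/15
R = TP/(TP+FN) = 8/29 = 8/29
2 * P * R = 2 * 8/15 * 8/29 = 128/435
P + R = 8/15 + 8/29 = 352/435
F1 = 128/435 / 352/435 = 4/11

4/11


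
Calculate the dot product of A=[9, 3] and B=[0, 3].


Dot product = sum of element-wise products
A[0]*B[0] = 9*0 = 0
A[1]*B[1] = 3*3 = 9
Sum = 0 + 9 = 9

9


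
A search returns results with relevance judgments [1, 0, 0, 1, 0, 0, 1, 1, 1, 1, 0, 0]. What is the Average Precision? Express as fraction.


Computing P@k for each relevant position:
Position 1: relevant, P@1 = 1/1 = 1
Position 2: not relevant
Position 3: not relevant
Position 4: relevant, P@4 = 2/4 = 1/2
Position 5: not relevant
Position 6: not relevant
Position 7: relevant, P@7 = 3/7 = 3/7
Position 8: relevant, P@8 = 4/8 = 1/2
Position 9: relevant, P@9 = 5/9 = 5/9
Position 10: relevant, P@10 = 6/10 = 3/5
Position 11: not relevant
Position 12: not relevant
Sum of P@k = 1 + 1/2 + 3/7 + 1/2 + 5/9 + 3/5 = 1129/315
AP = 1129/315 / 6 = 1129/1890

1129/1890


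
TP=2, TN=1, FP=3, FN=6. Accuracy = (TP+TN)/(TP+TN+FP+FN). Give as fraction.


Accuracy = (TP + TN) / (TP + TN + FP + FN)
TP + TN = 2 + 1 = 3
Total = 2 + 1 + 3 + 6 = 12
Accuracy = 3 / 12 = 1/4

1/4


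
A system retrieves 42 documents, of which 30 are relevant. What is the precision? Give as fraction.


Precision = relevant_retrieved / total_retrieved
= 30 / 42
= 30 / (30 + 12)
= 5/7

5/7


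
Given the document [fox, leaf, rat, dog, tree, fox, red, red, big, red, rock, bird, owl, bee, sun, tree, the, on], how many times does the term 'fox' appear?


Document has 18 words
Scanning for 'fox':
Found at positions: [0, 5]
Count = 2

2


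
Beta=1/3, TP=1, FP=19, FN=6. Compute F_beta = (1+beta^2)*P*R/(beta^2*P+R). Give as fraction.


P = TP/(TP+FP) = 1/20 = 1/20
R = TP/(TP+FN) = 1/7 = 1/7
beta^2 = 1/3^2 = 1/9
(1 + beta^2) = 10/9
Numerator = (1+beta^2)*P*R = 1/126
Denominator = beta^2*P + R = 1/180 + 1/7 = 187/1260
F_beta = 10/187

10/187


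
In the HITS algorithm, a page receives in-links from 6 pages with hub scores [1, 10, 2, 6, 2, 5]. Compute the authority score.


Authority = sum of hub scores of in-linkers
In-link 1: hub score = 1
In-link 2: hub score = 10
In-link 3: hub score = 2
In-link 4: hub score = 6
In-link 5: hub score = 2
In-link 6: hub score = 5
Authority = 1 + 10 + 2 + 6 + 2 + 5 = 26

26


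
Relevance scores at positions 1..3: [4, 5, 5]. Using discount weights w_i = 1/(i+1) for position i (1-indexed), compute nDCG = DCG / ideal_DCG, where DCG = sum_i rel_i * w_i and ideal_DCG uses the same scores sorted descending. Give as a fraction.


Position discount weights w_i = 1/(i+1) for i=1..3:
Weights = [1/2, 1/3, 1/4]
Actual relevance: [4, 5, 5]
DCG = 4/2 + 5/3 + 5/4 = 59/12
Ideal relevance (sorted desc): [5, 5, 4]
Ideal DCG = 5/2 + 5/3 + 4/4 = 31/6
nDCG = DCG / ideal_DCG = 59/12 / 31/6 = 59/62

59/62


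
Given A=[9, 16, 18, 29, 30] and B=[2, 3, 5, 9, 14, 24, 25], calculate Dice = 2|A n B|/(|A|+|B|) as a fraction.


A intersect B = [9]
|A intersect B| = 1
|A| = 5, |B| = 7
Dice = 2*1 / (5+7)
= 2 / 12 = 1/6

1/6


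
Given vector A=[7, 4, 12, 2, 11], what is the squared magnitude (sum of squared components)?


|A|^2 = sum of squared components
A[0]^2 = 7^2 = 49
A[1]^2 = 4^2 = 16
A[2]^2 = 12^2 = 144
A[3]^2 = 2^2 = 4
A[4]^2 = 11^2 = 121
Sum = 49 + 16 + 144 + 4 + 121 = 334

334


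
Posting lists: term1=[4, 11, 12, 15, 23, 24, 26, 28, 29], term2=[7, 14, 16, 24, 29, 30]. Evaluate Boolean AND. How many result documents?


Boolean AND: find intersection of posting lists
term1 docs: [4, 11, 12, 15, 23, 24, 26, 28, 29]
term2 docs: [7, 14, 16, 24, 29, 30]
Intersection: [24, 29]
|intersection| = 2

2


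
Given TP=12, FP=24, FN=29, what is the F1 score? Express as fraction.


F1 = 2 * P * R / (P + R)
P = TP/(TP+FP) = 12/36 = 1/3
R = TP/(TP+FN) = 12/41 = 12/41
2 * P * R = 2 * 1/3 * 12/41 = 8/41
P + R = 1/3 + 12/41 = 77/123
F1 = 8/41 / 77/123 = 24/77

24/77


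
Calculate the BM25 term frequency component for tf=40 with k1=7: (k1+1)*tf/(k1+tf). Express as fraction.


BM25 TF component = (k1+1)*tf / (k1+tf)
k1 = 7, tf = 40
Numerator = (7+1)*40 = 320
Denominator = 7 + 40 = 47
= 320/47 = 320/47

320/47


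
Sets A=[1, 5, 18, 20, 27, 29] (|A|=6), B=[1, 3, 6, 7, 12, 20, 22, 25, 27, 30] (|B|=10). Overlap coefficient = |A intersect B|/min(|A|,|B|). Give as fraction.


A intersect B = [1, 20, 27]
|A intersect B| = 3
min(|A|, |B|) = min(6, 10) = 6
Overlap = 3 / 6 = 1/2

1/2


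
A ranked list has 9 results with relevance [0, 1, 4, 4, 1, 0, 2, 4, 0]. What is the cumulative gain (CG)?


Cumulative Gain = sum of relevance scores
Position 1: rel=0, running sum=0
Position 2: rel=1, running sum=1
Position 3: rel=4, running sum=5
Position 4: rel=4, running sum=9
Position 5: rel=1, running sum=10
Position 6: rel=0, running sum=10
Position 7: rel=2, running sum=12
Position 8: rel=4, running sum=16
Position 9: rel=0, running sum=16
CG = 16

16


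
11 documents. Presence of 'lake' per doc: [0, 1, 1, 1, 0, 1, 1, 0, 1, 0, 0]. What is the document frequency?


Checking each document for 'lake':
Doc 1: absent
Doc 2: present
Doc 3: present
Doc 4: present
Doc 5: absent
Doc 6: present
Doc 7: present
Doc 8: absent
Doc 9: present
Doc 10: absent
Doc 11: absent
df = sum of presences = 0 + 1 + 1 + 1 + 0 + 1 + 1 + 0 + 1 + 0 + 0 = 6

6


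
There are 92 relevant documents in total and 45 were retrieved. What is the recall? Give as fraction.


Recall = retrieved_relevant / total_relevant
= 45 / 92
= 45 / (45 + 47)
= 45/92

45/92


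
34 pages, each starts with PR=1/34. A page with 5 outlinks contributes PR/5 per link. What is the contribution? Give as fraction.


Initial PR = 1/34 = 1/34
Outlinks = 5
Contribution per link = PR / outlinks
= 1/34 / 5
= 1/170

1/170


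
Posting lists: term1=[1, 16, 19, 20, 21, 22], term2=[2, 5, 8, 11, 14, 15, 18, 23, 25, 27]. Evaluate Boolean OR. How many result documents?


Boolean OR: find union of posting lists
term1 docs: [1, 16, 19, 20, 21, 22]
term2 docs: [2, 5, 8, 11, 14, 15, 18, 23, 25, 27]
Union: [1, 2, 5, 8, 11, 14, 15, 16, 18, 19, 20, 21, 22, 23, 25, 27]
|union| = 16

16


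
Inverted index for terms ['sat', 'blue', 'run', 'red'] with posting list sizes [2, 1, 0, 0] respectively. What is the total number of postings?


Summing posting list sizes:
'sat': 2 postings
'blue': 1 postings
'run': 0 postings
'red': 0 postings
Total = 2 + 1 + 0 + 0 = 3

3


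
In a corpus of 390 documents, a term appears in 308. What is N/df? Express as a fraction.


IDF ratio = N / df
= 390 / 308
= 195/154

195/154


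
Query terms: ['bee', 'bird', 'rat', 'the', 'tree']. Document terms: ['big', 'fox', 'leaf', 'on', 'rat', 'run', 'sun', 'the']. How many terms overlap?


Query terms: ['bee', 'bird', 'rat', 'the', 'tree']
Document terms: ['big', 'fox', 'leaf', 'on', 'rat', 'run', 'sun', 'the']
Common terms: ['rat', 'the']
Overlap count = 2

2


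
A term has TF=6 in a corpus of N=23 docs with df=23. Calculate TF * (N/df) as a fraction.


TF * (N/df)
= 6 * (23/23)
= 6 * 1
= 6

6


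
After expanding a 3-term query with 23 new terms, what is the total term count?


Original terms: 3
Expansion terms: 23
Total = 3 + 23 = 26

26


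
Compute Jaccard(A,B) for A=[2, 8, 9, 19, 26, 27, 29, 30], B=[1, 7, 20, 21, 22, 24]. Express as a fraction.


A intersect B = []
|A intersect B| = 0
A union B = [1, 2, 7, 8, 9, 19, 20, 21, 22, 24, 26, 27, 29, 30]
|A union B| = 14
Jaccard = 0/14 = 0

0


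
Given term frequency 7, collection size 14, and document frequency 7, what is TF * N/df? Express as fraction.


TF * (N/df)
= 7 * (14/7)
= 7 * 2
= 14

14


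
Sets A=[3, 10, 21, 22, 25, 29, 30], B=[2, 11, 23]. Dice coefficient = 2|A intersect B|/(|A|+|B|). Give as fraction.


A intersect B = []
|A intersect B| = 0
|A| = 7, |B| = 3
Dice = 2*0 / (7+3)
= 0 / 10 = 0

0


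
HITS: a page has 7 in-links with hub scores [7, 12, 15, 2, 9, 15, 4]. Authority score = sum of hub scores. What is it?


Authority = sum of hub scores of in-linkers
In-link 1: hub score = 7
In-link 2: hub score = 12
In-link 3: hub score = 15
In-link 4: hub score = 2
In-link 5: hub score = 9
In-link 6: hub score = 15
In-link 7: hub score = 4
Authority = 7 + 12 + 15 + 2 + 9 + 15 + 4 = 64

64


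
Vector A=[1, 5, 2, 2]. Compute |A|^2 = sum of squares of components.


|A|^2 = sum of squared components
A[0]^2 = 1^2 = 1
A[1]^2 = 5^2 = 25
A[2]^2 = 2^2 = 4
A[3]^2 = 2^2 = 4
Sum = 1 + 25 + 4 + 4 = 34

34


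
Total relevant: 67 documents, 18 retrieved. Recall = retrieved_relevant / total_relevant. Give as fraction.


Recall = retrieved_relevant / total_relevant
= 18 / 67
= 18 / (18 + 49)
= 18/67

18/67


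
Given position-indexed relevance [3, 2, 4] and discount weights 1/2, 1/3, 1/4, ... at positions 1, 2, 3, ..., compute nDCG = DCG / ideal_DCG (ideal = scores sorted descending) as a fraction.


Position discount weights w_i = 1/(i+1) for i=1..3:
Weights = [1/2, 1/3, 1/4]
Actual relevance: [3, 2, 4]
DCG = 3/2 + 2/3 + 4/4 = 19/6
Ideal relevance (sorted desc): [4, 3, 2]
Ideal DCG = 4/2 + 3/3 + 2/4 = 7/2
nDCG = DCG / ideal_DCG = 19/6 / 7/2 = 19/21

19/21


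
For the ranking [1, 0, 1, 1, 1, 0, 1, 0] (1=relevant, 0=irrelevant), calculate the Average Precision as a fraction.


Computing P@k for each relevant position:
Position 1: relevant, P@1 = 1/1 = 1
Position 2: not relevant
Position 3: relevant, P@3 = 2/3 = 2/3
Position 4: relevant, P@4 = 3/4 = 3/4
Position 5: relevant, P@5 = 4/5 = 4/5
Position 6: not relevant
Position 7: relevant, P@7 = 5/7 = 5/7
Position 8: not relevant
Sum of P@k = 1 + 2/3 + 3/4 + 4/5 + 5/7 = 1651/420
AP = 1651/420 / 5 = 1651/2100

1651/2100


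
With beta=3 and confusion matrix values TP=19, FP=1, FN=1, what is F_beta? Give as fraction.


P = TP/(TP+FP) = 19/20 = 19/20
R = TP/(TP+FN) = 19/20 = 19/20
beta^2 = 3^2 = 9
(1 + beta^2) = 10
Numerator = (1+beta^2)*P*R = 361/40
Denominator = beta^2*P + R = 171/20 + 19/20 = 19/2
F_beta = 19/20

19/20


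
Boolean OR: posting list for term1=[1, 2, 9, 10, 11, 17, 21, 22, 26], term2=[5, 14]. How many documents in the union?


Boolean OR: find union of posting lists
term1 docs: [1, 2, 9, 10, 11, 17, 21, 22, 26]
term2 docs: [5, 14]
Union: [1, 2, 5, 9, 10, 11, 14, 17, 21, 22, 26]
|union| = 11

11


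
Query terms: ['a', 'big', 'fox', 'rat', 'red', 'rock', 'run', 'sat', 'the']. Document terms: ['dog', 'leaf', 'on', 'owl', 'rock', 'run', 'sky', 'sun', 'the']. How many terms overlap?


Query terms: ['a', 'big', 'fox', 'rat', 'red', 'rock', 'run', 'sat', 'the']
Document terms: ['dog', 'leaf', 'on', 'owl', 'rock', 'run', 'sky', 'sun', 'the']
Common terms: ['rock', 'run', 'the']
Overlap count = 3

3


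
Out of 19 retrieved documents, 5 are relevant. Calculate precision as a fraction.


Precision = relevant_retrieved / total_retrieved
= 5 / 19
= 5 / (5 + 14)
= 5/19

5/19


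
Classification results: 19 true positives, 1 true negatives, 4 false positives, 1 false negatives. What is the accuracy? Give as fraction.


Accuracy = (TP + TN) / (TP + TN + FP + FN)
TP + TN = 19 + 1 = 20
Total = 19 + 1 + 4 + 1 = 25
Accuracy = 20 / 25 = 4/5

4/5


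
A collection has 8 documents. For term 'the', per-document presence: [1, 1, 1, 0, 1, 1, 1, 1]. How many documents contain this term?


Checking each document for 'the':
Doc 1: present
Doc 2: present
Doc 3: present
Doc 4: absent
Doc 5: present
Doc 6: present
Doc 7: present
Doc 8: present
df = sum of presences = 1 + 1 + 1 + 0 + 1 + 1 + 1 + 1 = 7

7


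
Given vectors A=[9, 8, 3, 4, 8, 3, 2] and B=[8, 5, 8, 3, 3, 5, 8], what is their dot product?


Dot product = sum of element-wise products
A[0]*B[0] = 9*8 = 72
A[1]*B[1] = 8*5 = 40
A[2]*B[2] = 3*8 = 24
A[3]*B[3] = 4*3 = 12
A[4]*B[4] = 8*3 = 24
A[5]*B[5] = 3*5 = 15
A[6]*B[6] = 2*8 = 16
Sum = 72 + 40 + 24 + 12 + 24 + 15 + 16 = 203

203


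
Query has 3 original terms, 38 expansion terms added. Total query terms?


Original terms: 3
Expansion terms: 38
Total = 3 + 38 = 41

41


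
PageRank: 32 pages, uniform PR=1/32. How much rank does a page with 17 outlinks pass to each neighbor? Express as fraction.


Initial PR = 1/32 = 1/32
Outlinks = 17
Contribution per link = PR / outlinks
= 1/32 / 17
= 1/544

1/544


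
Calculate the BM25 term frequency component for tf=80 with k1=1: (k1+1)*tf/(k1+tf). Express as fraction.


BM25 TF component = (k1+1)*tf / (k1+tf)
k1 = 1, tf = 80
Numerator = (1+1)*80 = 160
Denominator = 1 + 80 = 81
= 160/81 = 160/81

160/81


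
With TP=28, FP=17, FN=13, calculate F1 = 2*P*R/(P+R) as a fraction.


F1 = 2 * P * R / (P + R)
P = TP/(TP+FP) = 28/45 = 28/45
R = TP/(TP+FN) = 28/41 = 28/41
2 * P * R = 2 * 28/45 * 28/41 = 1568/1845
P + R = 28/45 + 28/41 = 2408/1845
F1 = 1568/1845 / 2408/1845 = 28/43

28/43


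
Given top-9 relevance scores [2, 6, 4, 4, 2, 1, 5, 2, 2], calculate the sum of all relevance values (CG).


Cumulative Gain = sum of relevance scores
Position 1: rel=2, running sum=2
Position 2: rel=6, running sum=8
Position 3: rel=4, running sum=12
Position 4: rel=4, running sum=16
Position 5: rel=2, running sum=18
Position 6: rel=1, running sum=19
Position 7: rel=5, running sum=24
Position 8: rel=2, running sum=26
Position 9: rel=2, running sum=28
CG = 28

28


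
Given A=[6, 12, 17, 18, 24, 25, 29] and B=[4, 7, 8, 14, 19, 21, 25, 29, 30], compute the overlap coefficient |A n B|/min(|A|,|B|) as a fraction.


A intersect B = [25, 29]
|A intersect B| = 2
min(|A|, |B|) = min(7, 9) = 7
Overlap = 2 / 7 = 2/7

2/7


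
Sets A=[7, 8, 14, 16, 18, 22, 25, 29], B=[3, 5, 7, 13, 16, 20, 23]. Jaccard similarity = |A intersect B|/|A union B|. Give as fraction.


A intersect B = [7, 16]
|A intersect B| = 2
A union B = [3, 5, 7, 8, 13, 14, 16, 18, 20, 22, 23, 25, 29]
|A union B| = 13
Jaccard = 2/13 = 2/13

2/13


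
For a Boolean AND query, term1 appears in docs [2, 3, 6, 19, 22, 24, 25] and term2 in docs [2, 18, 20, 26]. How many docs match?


Boolean AND: find intersection of posting lists
term1 docs: [2, 3, 6, 19, 22, 24, 25]
term2 docs: [2, 18, 20, 26]
Intersection: [2]
|intersection| = 1

1


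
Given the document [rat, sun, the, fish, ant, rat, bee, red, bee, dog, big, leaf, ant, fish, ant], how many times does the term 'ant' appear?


Document has 15 words
Scanning for 'ant':
Found at positions: [4, 12, 14]
Count = 3

3


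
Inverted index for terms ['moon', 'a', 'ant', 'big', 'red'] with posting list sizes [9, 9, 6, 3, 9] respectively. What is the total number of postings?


Summing posting list sizes:
'moon': 9 postings
'a': 9 postings
'ant': 6 postings
'big': 3 postings
'red': 9 postings
Total = 9 + 9 + 6 + 3 + 9 = 36

36


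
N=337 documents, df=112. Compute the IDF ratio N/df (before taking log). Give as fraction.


IDF ratio = N / df
= 337 / 112
= 337/112

337/112


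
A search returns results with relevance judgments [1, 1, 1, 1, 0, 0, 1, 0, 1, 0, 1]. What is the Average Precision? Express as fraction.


Computing P@k for each relevant position:
Position 1: relevant, P@1 = 1/1 = 1
Position 2: relevant, P@2 = 2/2 = 1
Position 3: relevant, P@3 = 3/3 = 1
Position 4: relevant, P@4 = 4/4 = 1
Position 5: not relevant
Position 6: not relevant
Position 7: relevant, P@7 = 5/7 = 5/7
Position 8: not relevant
Position 9: relevant, P@9 = 6/9 = 2/3
Position 10: not relevant
Position 11: relevant, P@11 = 7/11 = 7/11
Sum of P@k = 1 + 1 + 1 + 1 + 5/7 + 2/3 + 7/11 = 1390/231
AP = 1390/231 / 7 = 1390/1617

1390/1617


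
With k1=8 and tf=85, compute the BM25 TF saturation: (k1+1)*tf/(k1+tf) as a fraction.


BM25 TF component = (k1+1)*tf / (k1+tf)
k1 = 8, tf = 85
Numerator = (8+1)*85 = 765
Denominator = 8 + 85 = 93
= 765/93 = 255/31

255/31


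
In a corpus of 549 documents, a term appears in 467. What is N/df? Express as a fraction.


IDF ratio = N / df
= 549 / 467
= 549/467

549/467


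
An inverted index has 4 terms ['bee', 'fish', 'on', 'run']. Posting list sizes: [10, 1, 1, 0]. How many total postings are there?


Summing posting list sizes:
'bee': 10 postings
'fish': 1 postings
'on': 1 postings
'run': 0 postings
Total = 10 + 1 + 1 + 0 = 12

12


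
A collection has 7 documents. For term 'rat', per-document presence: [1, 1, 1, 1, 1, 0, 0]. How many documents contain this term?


Checking each document for 'rat':
Doc 1: present
Doc 2: present
Doc 3: present
Doc 4: present
Doc 5: present
Doc 6: absent
Doc 7: absent
df = sum of presences = 1 + 1 + 1 + 1 + 1 + 0 + 0 = 5

5


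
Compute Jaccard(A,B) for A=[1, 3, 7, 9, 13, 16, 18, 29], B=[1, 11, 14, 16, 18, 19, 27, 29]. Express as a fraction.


A intersect B = [1, 16, 18, 29]
|A intersect B| = 4
A union B = [1, 3, 7, 9, 11, 13, 14, 16, 18, 19, 27, 29]
|A union B| = 12
Jaccard = 4/12 = 1/3

1/3


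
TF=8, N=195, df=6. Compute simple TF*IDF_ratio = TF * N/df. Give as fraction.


TF * (N/df)
= 8 * (195/6)
= 8 * 65/2
= 260

260


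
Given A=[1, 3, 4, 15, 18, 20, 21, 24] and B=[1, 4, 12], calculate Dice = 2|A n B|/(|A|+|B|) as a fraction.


A intersect B = [1, 4]
|A intersect B| = 2
|A| = 8, |B| = 3
Dice = 2*2 / (8+3)
= 4 / 11 = 4/11

4/11


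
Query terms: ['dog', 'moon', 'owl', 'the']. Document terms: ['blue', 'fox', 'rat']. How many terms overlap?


Query terms: ['dog', 'moon', 'owl', 'the']
Document terms: ['blue', 'fox', 'rat']
Common terms: []
Overlap count = 0

0


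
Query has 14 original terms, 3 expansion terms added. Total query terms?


Original terms: 14
Expansion terms: 3
Total = 14 + 3 = 17

17


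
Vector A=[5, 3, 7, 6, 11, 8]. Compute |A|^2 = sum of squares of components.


|A|^2 = sum of squared components
A[0]^2 = 5^2 = 25
A[1]^2 = 3^2 = 9
A[2]^2 = 7^2 = 49
A[3]^2 = 6^2 = 36
A[4]^2 = 11^2 = 121
A[5]^2 = 8^2 = 64
Sum = 25 + 9 + 49 + 36 + 121 + 64 = 304

304


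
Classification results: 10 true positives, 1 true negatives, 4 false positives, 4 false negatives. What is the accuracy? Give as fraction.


Accuracy = (TP + TN) / (TP + TN + FP + FN)
TP + TN = 10 + 1 = 11
Total = 10 + 1 + 4 + 4 = 19
Accuracy = 11 / 19 = 11/19

11/19


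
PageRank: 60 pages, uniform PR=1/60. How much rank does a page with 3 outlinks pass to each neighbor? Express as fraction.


Initial PR = 1/60 = 1/60
Outlinks = 3
Contribution per link = PR / outlinks
= 1/60 / 3
= 1/180

1/180


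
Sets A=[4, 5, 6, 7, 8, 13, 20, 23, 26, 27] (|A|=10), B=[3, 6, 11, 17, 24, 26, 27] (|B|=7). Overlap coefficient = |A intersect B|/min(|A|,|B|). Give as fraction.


A intersect B = [6, 26, 27]
|A intersect B| = 3
min(|A|, |B|) = min(10, 7) = 7
Overlap = 3 / 7 = 3/7

3/7


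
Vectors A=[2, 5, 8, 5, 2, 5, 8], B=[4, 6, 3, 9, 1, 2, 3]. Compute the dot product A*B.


Dot product = sum of element-wise products
A[0]*B[0] = 2*4 = 8
A[1]*B[1] = 5*6 = 30
A[2]*B[2] = 8*3 = 24
A[3]*B[3] = 5*9 = 45
A[4]*B[4] = 2*1 = 2
A[5]*B[5] = 5*2 = 10
A[6]*B[6] = 8*3 = 24
Sum = 8 + 30 + 24 + 45 + 2 + 10 + 24 = 143

143


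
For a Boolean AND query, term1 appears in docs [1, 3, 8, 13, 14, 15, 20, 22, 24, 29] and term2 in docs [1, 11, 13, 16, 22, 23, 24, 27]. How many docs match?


Boolean AND: find intersection of posting lists
term1 docs: [1, 3, 8, 13, 14, 15, 20, 22, 24, 29]
term2 docs: [1, 11, 13, 16, 22, 23, 24, 27]
Intersection: [1, 13, 22, 24]
|intersection| = 4

4
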